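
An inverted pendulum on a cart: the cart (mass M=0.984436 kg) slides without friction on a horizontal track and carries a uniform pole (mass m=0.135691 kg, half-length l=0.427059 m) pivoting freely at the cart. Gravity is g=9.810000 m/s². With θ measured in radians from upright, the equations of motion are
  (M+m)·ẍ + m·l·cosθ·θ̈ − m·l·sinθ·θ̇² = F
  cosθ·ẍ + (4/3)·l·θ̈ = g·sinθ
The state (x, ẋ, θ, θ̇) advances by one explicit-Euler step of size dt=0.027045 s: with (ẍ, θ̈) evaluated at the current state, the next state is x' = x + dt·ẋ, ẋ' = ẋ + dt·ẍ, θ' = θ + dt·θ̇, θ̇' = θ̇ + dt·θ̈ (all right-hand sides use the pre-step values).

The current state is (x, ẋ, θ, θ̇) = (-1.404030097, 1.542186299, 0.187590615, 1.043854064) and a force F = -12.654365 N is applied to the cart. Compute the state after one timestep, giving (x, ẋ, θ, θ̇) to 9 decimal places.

sinθ=0.186492323, cosθ=0.982456418
temp = (F + m·l·θ̇²·sinθ)/(M+m) = (-12.654365 + 0.011775503)/1.120127 = -11.286746501
θ̈ = (g·sinθ − cosθ·temp)/(l·(4/3 − m·cos²θ/(M+m))) = 24.867716482
ẍ = temp − m·l·θ̈·cosθ/(M+m) = -12.550670201
Euler: x'=-1.404030097+0.027045·1.542186299=-1.362321669, ẋ'=1.542186299+0.027045·-12.550670201=1.202753423
       θ'=0.187590615+0.027045·1.043854064=0.215821648, θ̇'=1.043854064+0.027045·24.867716482=1.716401456

(-1.362321669, 1.202753423, 0.215821648, 1.716401456)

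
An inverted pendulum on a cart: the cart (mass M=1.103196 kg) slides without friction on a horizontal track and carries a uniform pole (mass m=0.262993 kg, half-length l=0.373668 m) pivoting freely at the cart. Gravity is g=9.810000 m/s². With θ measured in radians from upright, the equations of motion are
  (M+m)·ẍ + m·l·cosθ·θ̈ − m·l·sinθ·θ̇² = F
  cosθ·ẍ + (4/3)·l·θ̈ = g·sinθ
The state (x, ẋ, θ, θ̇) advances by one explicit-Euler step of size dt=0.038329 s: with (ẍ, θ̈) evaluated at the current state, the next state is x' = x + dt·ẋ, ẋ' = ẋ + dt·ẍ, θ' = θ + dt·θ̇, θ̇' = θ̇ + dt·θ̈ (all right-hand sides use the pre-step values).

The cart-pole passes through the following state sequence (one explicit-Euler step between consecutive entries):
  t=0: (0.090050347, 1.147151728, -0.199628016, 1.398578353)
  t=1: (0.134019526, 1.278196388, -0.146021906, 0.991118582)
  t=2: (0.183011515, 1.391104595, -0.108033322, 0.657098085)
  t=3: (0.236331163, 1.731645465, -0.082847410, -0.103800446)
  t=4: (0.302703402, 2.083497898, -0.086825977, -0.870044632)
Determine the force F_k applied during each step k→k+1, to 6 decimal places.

F_0 = 3.685098 N
F_1 = 3.191233 N
F_2 = 10.203225 N
F_3 = 10.583583 N

step 0→1:
  ẍ = (ẋ'−ẋ)/dt = (1.278196388−1.147151728)/0.038329 = 3.418943
  θ̈ = (θ̇'−θ̇)/dt = (0.991118582−1.398578353)/0.038329 = -10.630587
  sinθ=-0.198305, cosθ=0.980140
  F = (M+m)·ẍ + m·l·cosθ·θ̈ − m·l·sinθ·θ̇² = 4.670922 + -1.023943 − -0.038119 = 3.685098
step 1→2:
  ẍ = (ẋ'−ẋ)/dt = (1.391104595−1.278196388)/0.038329 = 2.945765
  θ̈ = (θ̇'−θ̇)/dt = (0.657098085−0.991118582)/0.038329 = -8.714563
  sinθ=-0.145504, cosθ=0.989358
  F = (M+m)·ẍ + m·l·cosθ·θ̈ − m·l·sinθ·θ̇² = 4.024471 + -0.847284 − -0.014046 = 3.191233
step 2→3:
  ẍ = (ẋ'−ẋ)/dt = (1.731645465−1.391104595)/0.038329 = 8.884679
  θ̈ = (θ̇'−θ̇)/dt = (-0.103800446−0.657098085)/0.038329 = -19.851771
  sinθ=-0.107823, cosθ=0.994170
  F = (M+m)·ẍ + m·l·cosθ·θ̈ − m·l·sinθ·θ̇² = 12.138151 + -1.939501 − -0.004575 = 10.203225
step 3→4:
  ẍ = (ẋ'−ẋ)/dt = (2.083497898−1.731645465)/0.038329 = 9.179797
  θ̈ = (θ̇'−θ̇)/dt = (-0.870044632−-0.103800446)/0.038329 = -19.991239
  sinθ=-0.082753, cosθ=0.996570
  F = (M+m)·ẍ + m·l·cosθ·θ̈ − m·l·sinθ·θ̇² = 12.541337 + -1.957842 − -0.000088 = 10.583583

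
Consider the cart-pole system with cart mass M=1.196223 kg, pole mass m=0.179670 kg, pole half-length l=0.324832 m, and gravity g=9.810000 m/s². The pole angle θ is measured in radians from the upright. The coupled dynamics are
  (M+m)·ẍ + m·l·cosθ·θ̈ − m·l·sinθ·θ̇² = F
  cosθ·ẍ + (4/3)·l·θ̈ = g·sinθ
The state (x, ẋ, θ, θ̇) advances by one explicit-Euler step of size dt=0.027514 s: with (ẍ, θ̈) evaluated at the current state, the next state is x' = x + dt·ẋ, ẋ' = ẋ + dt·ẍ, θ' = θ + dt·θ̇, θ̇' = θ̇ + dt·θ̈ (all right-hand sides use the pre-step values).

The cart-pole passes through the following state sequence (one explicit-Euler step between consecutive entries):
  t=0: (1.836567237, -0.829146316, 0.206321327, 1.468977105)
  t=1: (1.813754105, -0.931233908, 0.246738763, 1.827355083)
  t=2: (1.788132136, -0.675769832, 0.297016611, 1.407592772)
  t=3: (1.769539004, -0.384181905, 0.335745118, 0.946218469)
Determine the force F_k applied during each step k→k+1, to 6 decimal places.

step 0→1:
  ẍ = (ẋ'−ẋ)/dt = (-0.931233908−-0.829146316)/0.027514 = -3.710387
  θ̈ = (θ̇'−θ̇)/dt = (1.827355083−1.468977105)/0.027514 = 13.025295
  sinθ=0.204861, cosθ=0.978791
  F = (M+m)·ẍ + m·l·cosθ·θ̈ − m·l·sinθ·θ̇² = -5.105096 + 0.744067 − 0.025800 = -4.386829
step 1→2:
  ẍ = (ẋ'−ẋ)/dt = (-0.675769832−-0.931233908)/0.027514 = 9.284876
  θ̈ = (θ̇'−θ̇)/dt = (1.407592772−1.827355083)/0.027514 = -15.256317
  sinθ=0.244243, cosθ=0.969714
  F = (M+m)·ẍ + m·l·cosθ·θ̈ − m·l·sinθ·θ̇² = 12.774996 + -0.863431 − 0.047599 = 11.863965
step 2→3:
  ẍ = (ẋ'−ẋ)/dt = (-0.384181905−-0.675769832)/0.027514 = 10.597802
  θ̈ = (θ̇'−θ̇)/dt = (0.946218469−1.407592772)/0.027514 = -16.768711
  sinθ=0.292669, cosθ=0.956214
  F = (M+m)·ẍ + m·l·cosθ·θ̈ − m·l·sinθ·θ̇² = 14.581442 + -0.935813 − 0.033843 = 13.611786

F_0 = -4.386829 N
F_1 = 11.863965 N
F_2 = 13.611786 N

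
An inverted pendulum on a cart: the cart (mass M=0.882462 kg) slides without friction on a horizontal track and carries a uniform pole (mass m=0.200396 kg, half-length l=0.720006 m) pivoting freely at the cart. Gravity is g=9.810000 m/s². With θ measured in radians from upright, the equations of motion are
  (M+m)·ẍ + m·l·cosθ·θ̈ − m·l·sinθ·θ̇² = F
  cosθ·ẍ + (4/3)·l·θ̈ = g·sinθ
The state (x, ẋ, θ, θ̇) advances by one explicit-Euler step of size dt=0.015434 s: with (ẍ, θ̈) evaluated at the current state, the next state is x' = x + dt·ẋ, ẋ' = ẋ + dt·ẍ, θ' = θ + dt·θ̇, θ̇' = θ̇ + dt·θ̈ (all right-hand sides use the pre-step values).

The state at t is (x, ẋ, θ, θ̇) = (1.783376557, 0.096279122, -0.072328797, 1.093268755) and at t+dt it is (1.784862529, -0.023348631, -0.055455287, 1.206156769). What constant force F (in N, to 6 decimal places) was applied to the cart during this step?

ẍ = (ẋ'−ẋ)/dt = (-0.023348631−0.096279122)/0.015434 = -7.750923
θ̈ = (θ̇'−θ̇)/dt = (1.206156769−1.093268755)/0.015434 = 7.314242
sinθ=-0.072266, cosθ=0.997385
F = (M+m)·ẍ + m·l·cosθ·θ̈ − m·l·sinθ·θ̇² = -8.393149 + 1.052586 − -0.012463 = -7.328101

F = -7.328101 N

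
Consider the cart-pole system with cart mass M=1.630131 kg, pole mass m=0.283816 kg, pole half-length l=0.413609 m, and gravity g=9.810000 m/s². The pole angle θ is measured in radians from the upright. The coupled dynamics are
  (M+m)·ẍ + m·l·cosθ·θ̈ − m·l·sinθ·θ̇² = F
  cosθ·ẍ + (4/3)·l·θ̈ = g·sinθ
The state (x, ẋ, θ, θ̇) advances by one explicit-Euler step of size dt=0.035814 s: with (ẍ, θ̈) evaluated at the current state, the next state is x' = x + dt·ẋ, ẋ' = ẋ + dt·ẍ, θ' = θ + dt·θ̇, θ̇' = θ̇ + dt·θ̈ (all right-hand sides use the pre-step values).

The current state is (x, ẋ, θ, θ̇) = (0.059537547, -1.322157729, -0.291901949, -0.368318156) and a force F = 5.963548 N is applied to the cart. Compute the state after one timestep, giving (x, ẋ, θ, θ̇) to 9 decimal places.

(0.012185790, -1.185994530, -0.305092895, -0.788114124)

sinθ=-0.287774238, cosθ=0.957698276
temp = (F + m·l·θ̇²·sinθ)/(M+m) = (5.963548 + -0.004582738)/1.913947 = 3.113443195
θ̈ = (g·sinθ − cosθ·temp)/(l·(4/3 − m·cos²θ/(M+m))) = -11.721560509
ẍ = temp − m·l·θ̈·cosθ/(M+m) = 3.801954518
Euler: x'=0.059537547+0.035814·-1.322157729=0.012185790, ẋ'=-1.322157729+0.035814·3.801954518=-1.185994530
       θ'=-0.291901949+0.035814·-0.368318156=-0.305092895, θ̇'=-0.368318156+0.035814·-11.721560509=-0.788114124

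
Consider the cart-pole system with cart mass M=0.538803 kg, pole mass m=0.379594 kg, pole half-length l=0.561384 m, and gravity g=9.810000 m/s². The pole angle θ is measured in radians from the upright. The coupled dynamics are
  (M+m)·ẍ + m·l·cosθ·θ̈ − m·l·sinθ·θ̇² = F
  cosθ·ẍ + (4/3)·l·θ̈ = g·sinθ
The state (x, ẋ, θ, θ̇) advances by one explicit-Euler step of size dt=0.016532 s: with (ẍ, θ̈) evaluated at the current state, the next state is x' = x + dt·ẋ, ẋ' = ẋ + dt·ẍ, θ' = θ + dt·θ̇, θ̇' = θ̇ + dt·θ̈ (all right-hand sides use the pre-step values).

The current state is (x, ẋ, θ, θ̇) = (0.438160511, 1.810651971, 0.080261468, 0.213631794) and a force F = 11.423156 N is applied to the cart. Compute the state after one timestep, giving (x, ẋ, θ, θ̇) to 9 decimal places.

sinθ=0.080175323, cosθ=0.996780777
temp = (F + m·l·θ̇²·sinθ)/(M+m) = (11.423156 + 0.000779744)/0.918397 = 12.438995057
θ̈ = (g·sinθ − cosθ·temp)/(l·(4/3 − m·cos²θ/(M+m))) = -22.419077174
ẍ = temp − m·l·θ̈·cosθ/(M+m) = 17.624204454
Euler: x'=0.438160511+0.016532·1.810651971=0.468094209, ẋ'=1.810651971+0.016532·17.624204454=2.102015319
       θ'=0.080261468+0.016532·0.213631794=0.083793229, θ̇'=0.213631794+0.016532·-22.419077174=-0.157000390

(0.468094209, 2.102015319, 0.083793229, -0.157000390)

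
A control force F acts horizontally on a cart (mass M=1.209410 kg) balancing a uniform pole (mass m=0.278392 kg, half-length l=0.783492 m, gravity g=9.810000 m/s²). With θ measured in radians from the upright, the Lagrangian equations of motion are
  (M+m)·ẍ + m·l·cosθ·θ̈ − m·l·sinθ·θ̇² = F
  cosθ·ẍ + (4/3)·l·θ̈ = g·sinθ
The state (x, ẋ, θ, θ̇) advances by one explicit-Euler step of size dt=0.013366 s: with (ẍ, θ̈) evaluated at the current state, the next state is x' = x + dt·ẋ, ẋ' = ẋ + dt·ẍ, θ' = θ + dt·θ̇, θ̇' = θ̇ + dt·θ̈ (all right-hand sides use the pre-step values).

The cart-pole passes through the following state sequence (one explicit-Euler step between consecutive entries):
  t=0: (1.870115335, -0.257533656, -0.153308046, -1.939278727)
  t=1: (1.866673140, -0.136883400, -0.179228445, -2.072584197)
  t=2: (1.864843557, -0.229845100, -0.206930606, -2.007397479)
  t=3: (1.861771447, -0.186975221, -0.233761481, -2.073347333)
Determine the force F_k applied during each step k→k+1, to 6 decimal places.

F_0 = 11.405261 N
F_1 = -9.134030 N
F_2 = 3.899268 N

step 0→1:
  ẍ = (ẋ'−ẋ)/dt = (-0.136883400−-0.257533656)/0.013366 = 9.026654
  θ̈ = (θ̇'−θ̇)/dt = (-2.072584197−-1.939278727)/0.013366 = -9.973475
  sinθ=-0.152708, cosθ=0.988271
  F = (M+m)·ẍ + m·l·cosθ·θ̈ − m·l·sinθ·θ̇² = 13.429874 + -2.149879 − -0.125266 = 11.405261
step 1→2:
  ẍ = (ẋ'−ẋ)/dt = (-0.229845100−-0.136883400)/0.013366 = -6.955088
  θ̈ = (θ̇'−θ̇)/dt = (-2.007397479−-2.072584197)/0.013366 = 4.877055
  sinθ=-0.178270, cosθ=0.983982
  F = (M+m)·ẍ + m·l·cosθ·θ̈ − m·l·sinθ·θ̇² = -10.347793 + 1.046733 − -0.167030 = -9.134030
step 2→3:
  ẍ = (ẋ'−ẋ)/dt = (-0.186975221−-0.229845100)/0.013366 = 3.207383
  θ̈ = (θ̇'−θ̇)/dt = (-2.073347333−-2.007397479)/0.013366 = -4.934150
  sinθ=-0.205457, cosθ=0.978666
  F = (M+m)·ẍ + m·l·cosθ·θ̈ − m·l·sinθ·θ̇² = 4.771951 + -1.053266 − -0.180584 = 3.899268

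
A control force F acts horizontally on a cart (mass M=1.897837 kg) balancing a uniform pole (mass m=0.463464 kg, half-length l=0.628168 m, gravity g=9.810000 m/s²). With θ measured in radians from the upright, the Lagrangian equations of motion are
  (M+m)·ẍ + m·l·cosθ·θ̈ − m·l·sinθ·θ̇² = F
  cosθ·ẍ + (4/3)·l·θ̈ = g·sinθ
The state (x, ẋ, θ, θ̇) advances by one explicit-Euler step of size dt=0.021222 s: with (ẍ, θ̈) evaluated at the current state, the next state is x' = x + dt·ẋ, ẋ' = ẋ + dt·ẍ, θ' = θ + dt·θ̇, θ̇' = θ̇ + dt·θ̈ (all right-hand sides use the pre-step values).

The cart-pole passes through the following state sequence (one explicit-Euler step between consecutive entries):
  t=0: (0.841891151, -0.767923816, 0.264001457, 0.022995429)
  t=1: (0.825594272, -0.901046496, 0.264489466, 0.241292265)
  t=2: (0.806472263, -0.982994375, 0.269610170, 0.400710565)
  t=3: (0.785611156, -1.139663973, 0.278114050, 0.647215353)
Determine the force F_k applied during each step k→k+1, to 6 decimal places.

step 0→1:
  ẍ = (ẋ'−ẋ)/dt = (-0.901046496−-0.767923816)/0.021222 = -6.272862
  θ̈ = (θ̇'−θ̇)/dt = (0.241292265−0.022995429)/0.021222 = 10.286346
  sinθ=0.260945, cosθ=0.965354
  F = (M+m)·ẍ + m·l·cosθ·θ̈ − m·l·sinθ·θ̇² = -14.812116 + 2.890942 − 0.000040 = -11.921214
step 1→2:
  ẍ = (ẋ'−ẋ)/dt = (-0.982994375−-0.901046496)/0.021222 = -3.861459
  θ̈ = (θ̇'−θ̇)/dt = (0.400710565−0.241292265)/0.021222 = 7.511936
  sinθ=0.261417, cosθ=0.965226
  F = (M+m)·ẍ + m·l·cosθ·θ̈ − m·l·sinθ·θ̇² = -9.118067 + 2.110925 − 0.004431 = -7.011573
step 2→3:
  ẍ = (ẋ'−ẋ)/dt = (-1.139663973−-0.982994375)/0.021222 = -7.382414
  θ̈ = (θ̇'−θ̇)/dt = (0.647215353−0.400710565)/0.021222 = 11.615530
  sinθ=0.266356, cosθ=0.963875
  F = (M+m)·ẍ + m·l·cosθ·θ̈ − m·l·sinθ·θ̇² = -17.432102 + 3.259504 − 0.012451 = -14.185050

F_0 = -11.921214 N
F_1 = -7.011573 N
F_2 = -14.185050 N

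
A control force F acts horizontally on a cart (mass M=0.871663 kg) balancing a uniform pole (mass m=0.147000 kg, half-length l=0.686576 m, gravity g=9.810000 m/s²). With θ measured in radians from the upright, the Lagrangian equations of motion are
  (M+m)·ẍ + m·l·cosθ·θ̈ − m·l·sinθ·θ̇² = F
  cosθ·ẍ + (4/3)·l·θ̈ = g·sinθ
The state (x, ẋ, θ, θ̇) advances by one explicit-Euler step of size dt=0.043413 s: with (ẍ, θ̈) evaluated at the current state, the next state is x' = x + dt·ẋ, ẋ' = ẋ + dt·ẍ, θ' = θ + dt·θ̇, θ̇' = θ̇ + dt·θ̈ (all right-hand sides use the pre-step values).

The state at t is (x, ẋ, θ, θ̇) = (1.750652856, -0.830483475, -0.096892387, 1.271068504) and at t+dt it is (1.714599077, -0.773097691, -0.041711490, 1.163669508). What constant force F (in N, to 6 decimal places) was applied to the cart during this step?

F = 1.113791 N

ẍ = (ẋ'−ẋ)/dt = (-0.773097691−-0.830483475)/0.043413 = 1.321857
θ̈ = (θ̇'−θ̇)/dt = (1.163669508−1.271068504)/0.043413 = -2.473890
sinθ=-0.096741, cosθ=0.995310
F = (M+m)·ẍ + m·l·cosθ·θ̈ − m·l·sinθ·θ̇² = 1.346527 + -0.248510 − -0.015774 = 1.113791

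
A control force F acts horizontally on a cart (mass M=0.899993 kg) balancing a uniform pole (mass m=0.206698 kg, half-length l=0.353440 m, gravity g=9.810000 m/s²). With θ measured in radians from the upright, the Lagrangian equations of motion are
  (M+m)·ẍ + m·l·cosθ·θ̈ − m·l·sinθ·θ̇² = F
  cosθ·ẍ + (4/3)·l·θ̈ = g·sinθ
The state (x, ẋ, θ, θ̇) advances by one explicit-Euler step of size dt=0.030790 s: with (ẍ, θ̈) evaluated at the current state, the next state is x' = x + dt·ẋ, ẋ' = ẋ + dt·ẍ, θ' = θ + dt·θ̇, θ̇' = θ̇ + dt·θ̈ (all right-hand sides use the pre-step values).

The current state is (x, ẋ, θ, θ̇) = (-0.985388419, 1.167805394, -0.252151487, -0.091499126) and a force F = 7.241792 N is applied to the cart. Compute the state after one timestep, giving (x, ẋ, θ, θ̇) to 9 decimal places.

sinθ=-0.249487988, cosθ=0.968377893
temp = (F + m·l·θ̇²·sinθ)/(M+m) = (7.241792 + -0.000152593)/1.106691 = 6.543506188
θ̈ = (g·sinθ − cosθ·temp)/(l·(4/3 − m·cos²θ/(M+m))) = -21.458575419
ẍ = temp − m·l·θ̈·cosθ/(M+m) = 7.915244752
Euler: x'=-0.985388419+0.030790·1.167805394=-0.949431691, ẋ'=1.167805394+0.030790·7.915244752=1.411515780
       θ'=-0.252151487+0.030790·-0.091499126=-0.254968745, θ̇'=-0.091499126+0.030790·-21.458575419=-0.752208663

(-0.949431691, 1.411515780, -0.254968745, -0.752208663)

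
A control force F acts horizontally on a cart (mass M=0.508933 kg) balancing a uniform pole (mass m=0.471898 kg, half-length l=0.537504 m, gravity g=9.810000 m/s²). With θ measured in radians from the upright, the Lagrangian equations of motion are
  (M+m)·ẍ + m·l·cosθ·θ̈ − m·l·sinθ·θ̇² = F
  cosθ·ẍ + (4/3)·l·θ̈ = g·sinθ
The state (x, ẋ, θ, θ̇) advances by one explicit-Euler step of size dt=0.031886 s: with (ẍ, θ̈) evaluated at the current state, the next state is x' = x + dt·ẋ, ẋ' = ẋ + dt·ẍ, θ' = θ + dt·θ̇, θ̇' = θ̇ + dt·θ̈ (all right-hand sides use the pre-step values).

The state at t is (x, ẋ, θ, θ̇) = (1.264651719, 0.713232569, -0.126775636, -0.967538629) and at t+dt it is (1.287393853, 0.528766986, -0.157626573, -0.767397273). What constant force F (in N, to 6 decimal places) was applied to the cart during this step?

ẍ = (ẋ'−ẋ)/dt = (0.528766986−0.713232569)/0.031886 = -5.785159
θ̈ = (θ̇'−θ̇)/dt = (-0.767397273−-0.967538629)/0.031886 = 6.276778
sinθ=-0.126436, cosθ=0.991975
F = (M+m)·ẍ + m·l·cosθ·θ̈ − m·l·sinθ·θ̇² = -5.674263 + 1.579309 − -0.030022 = -4.064932

F = -4.064932 N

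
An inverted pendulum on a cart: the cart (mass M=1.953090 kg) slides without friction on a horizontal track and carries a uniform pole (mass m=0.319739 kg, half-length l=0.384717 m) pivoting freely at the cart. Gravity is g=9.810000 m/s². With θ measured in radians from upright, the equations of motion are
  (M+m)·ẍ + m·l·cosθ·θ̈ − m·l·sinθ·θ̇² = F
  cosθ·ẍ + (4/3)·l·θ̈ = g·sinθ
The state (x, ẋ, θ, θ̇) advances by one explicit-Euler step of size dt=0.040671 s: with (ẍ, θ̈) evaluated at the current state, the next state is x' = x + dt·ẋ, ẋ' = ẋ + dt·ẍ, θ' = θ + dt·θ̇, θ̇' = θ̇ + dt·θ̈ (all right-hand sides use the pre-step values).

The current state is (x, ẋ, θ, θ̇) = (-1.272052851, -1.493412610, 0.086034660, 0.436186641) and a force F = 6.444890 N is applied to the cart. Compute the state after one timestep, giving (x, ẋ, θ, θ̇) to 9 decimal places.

(-1.332791435, -1.368578991, 0.103774807, 0.260561629)

sinθ=0.085928562, cosθ=0.996301301
temp = (F + m·l·θ̇²·sinθ)/(M+m) = (6.444890 + 0.002011033)/2.272829 = 2.836509492
θ̈ = (g·sinθ − cosθ·temp)/(l·(4/3 − m·cos²θ/(M+m))) = -4.318187707
ẍ = temp − m·l·θ̈·cosθ/(M+m) = 3.069352093
Euler: x'=-1.272052851+0.040671·-1.493412610=-1.332791435, ẋ'=-1.493412610+0.040671·3.069352093=-1.368578991
       θ'=0.086034660+0.040671·0.436186641=0.103774807, θ̇'=0.436186641+0.040671·-4.318187707=0.260561629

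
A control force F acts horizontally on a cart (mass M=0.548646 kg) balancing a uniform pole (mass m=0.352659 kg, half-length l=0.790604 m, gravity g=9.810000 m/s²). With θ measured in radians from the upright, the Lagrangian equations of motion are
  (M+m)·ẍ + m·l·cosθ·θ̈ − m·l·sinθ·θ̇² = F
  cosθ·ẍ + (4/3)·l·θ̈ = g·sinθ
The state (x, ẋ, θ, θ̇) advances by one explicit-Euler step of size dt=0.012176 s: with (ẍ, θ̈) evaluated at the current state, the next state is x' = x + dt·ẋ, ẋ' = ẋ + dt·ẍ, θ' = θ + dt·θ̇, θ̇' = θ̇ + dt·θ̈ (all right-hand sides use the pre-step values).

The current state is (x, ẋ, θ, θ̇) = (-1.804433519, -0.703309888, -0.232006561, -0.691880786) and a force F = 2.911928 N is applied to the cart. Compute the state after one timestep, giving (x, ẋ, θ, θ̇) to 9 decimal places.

(-1.812997020, -0.638540504, -0.240430901, -0.777731406)

sinθ=-0.229930784, cosθ=0.973206984
temp = (F + m·l·θ̇²·sinθ)/(M+m) = (2.911928 + -0.030688357)/0.901305 = 3.196742105
θ̈ = (g·sinθ − cosθ·temp)/(l·(4/3 − m·cos²θ/(M+m))) = -7.050806482
ẍ = temp − m·l·θ̈·cosθ/(M+m) = 5.319430330
Euler: x'=-1.804433519+0.012176·-0.703309888=-1.812997020, ẋ'=-0.703309888+0.012176·5.319430330=-0.638540504
       θ'=-0.232006561+0.012176·-0.691880786=-0.240430901, θ̇'=-0.691880786+0.012176·-7.050806482=-0.777731406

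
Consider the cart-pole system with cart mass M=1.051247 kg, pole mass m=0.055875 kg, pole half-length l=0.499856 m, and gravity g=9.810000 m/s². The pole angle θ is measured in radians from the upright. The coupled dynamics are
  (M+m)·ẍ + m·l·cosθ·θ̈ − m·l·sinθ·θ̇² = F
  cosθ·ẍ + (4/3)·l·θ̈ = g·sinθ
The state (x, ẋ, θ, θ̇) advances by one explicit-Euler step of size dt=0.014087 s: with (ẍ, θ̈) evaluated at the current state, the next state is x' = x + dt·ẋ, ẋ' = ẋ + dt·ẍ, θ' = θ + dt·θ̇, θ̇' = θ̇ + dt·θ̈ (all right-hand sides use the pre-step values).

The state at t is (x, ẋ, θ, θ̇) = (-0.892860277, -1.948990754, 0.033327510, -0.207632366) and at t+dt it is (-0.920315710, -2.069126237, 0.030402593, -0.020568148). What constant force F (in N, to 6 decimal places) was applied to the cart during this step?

F = -9.071023 N

ẍ = (ẋ'−ẋ)/dt = (-2.069126237−-1.948990754)/0.014087 = -8.528110
θ̈ = (θ̇'−θ̇)/dt = (-0.020568148−-0.207632366)/0.014087 = 13.279209
sinθ=0.033321, cosθ=0.999445
F = (M+m)·ẍ + m·l·cosθ·θ̈ − m·l·sinθ·θ̇² = -9.441658 + 0.370675 − 0.000040 = -9.071023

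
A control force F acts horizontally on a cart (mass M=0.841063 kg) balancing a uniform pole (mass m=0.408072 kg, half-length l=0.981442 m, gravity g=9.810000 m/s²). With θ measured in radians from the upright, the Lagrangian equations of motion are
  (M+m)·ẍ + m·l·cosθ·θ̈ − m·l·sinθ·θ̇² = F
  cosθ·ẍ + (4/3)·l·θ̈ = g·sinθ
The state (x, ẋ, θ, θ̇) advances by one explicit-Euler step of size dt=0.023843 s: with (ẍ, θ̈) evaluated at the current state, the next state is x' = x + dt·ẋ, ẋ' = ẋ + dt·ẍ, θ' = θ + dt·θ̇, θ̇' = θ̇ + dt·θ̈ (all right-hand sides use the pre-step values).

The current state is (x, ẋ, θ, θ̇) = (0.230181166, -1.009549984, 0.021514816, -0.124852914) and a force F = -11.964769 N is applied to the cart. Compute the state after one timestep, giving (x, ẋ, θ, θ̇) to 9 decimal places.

(0.206110466, -1.313627150, 0.018537948, 0.111308812)

sinθ=0.021513156, cosθ=0.999768565
temp = (F + m·l·θ̇²·sinθ)/(M+m) = (-11.964769 + 0.000134308)/1.249135 = -9.578335962
θ̈ = (g·sinθ − cosθ·temp)/(l·(4/3 − m·cos²θ/(M+m))) = 9.904866235
ẍ = temp − m·l·θ̈·cosθ/(M+m) = -12.753309799
Euler: x'=0.230181166+0.023843·-1.009549984=0.206110466, ẋ'=-1.009549984+0.023843·-12.753309799=-1.313627150
       θ'=0.021514816+0.023843·-0.124852914=0.018537948, θ̇'=-0.124852914+0.023843·9.904866235=0.111308812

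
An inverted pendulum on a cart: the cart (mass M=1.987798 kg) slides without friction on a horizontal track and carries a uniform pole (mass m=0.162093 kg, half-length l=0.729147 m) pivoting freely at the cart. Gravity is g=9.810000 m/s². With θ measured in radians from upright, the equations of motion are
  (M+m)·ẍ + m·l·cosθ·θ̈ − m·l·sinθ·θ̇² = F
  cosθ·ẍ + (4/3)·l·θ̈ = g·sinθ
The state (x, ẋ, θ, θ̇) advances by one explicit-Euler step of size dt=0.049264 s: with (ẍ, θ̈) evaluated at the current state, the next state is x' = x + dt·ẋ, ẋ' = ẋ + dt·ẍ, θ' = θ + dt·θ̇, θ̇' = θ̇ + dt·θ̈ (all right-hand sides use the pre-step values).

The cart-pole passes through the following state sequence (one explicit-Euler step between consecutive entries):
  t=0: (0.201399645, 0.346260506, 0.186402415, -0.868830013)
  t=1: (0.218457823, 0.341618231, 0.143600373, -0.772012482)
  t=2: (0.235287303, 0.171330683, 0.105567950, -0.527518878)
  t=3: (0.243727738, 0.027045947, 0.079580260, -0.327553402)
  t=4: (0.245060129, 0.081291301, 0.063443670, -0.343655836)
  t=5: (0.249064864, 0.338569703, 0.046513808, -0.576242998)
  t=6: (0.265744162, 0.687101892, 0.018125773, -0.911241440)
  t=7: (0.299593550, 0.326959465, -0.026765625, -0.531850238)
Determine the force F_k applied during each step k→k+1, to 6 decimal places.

step 0→1:
  ẍ = (ẋ'−ẋ)/dt = (0.341618231−0.346260506)/0.049264 = -0.094233
  θ̈ = (θ̇'−θ̇)/dt = (-0.772012482−-0.868830013)/0.049264 = 1.965280
  sinθ=0.185325, cosθ=0.982677
  F = (M+m)·ẍ + m·l·cosθ·θ̈ − m·l·sinθ·θ̇² = -0.202590 + 0.228252 − 0.016534 = 0.009128
step 1→2:
  ẍ = (ẋ'−ẋ)/dt = (0.171330683−0.341618231)/0.049264 = -3.456633
  θ̈ = (θ̇'−θ̇)/dt = (-0.527518878−-0.772012482)/0.049264 = 4.962926
  sinθ=0.143107, cosθ=0.989707
  F = (M+m)·ẍ + m·l·cosθ·θ̈ − m·l·sinθ·θ̇² = -7.431383 + 0.580529 − 0.010081 = -6.860935
step 2→3:
  ẍ = (ẋ'−ẋ)/dt = (0.027045947−0.171330683)/0.049264 = -2.928807
  θ̈ = (θ̇'−θ̇)/dt = (-0.327553402−-0.527518878)/0.049264 = 4.059059
  sinθ=0.105372, cosθ=0.994433
  F = (M+m)·ẍ + m·l·cosθ·θ̈ − m·l·sinθ·θ̇² = -6.296615 + 0.477068 − 0.003466 = -5.823013
step 3→4:
  ẍ = (ẋ'−ẋ)/dt = (0.081291301−0.027045947)/0.049264 = 1.101115
  θ̈ = (θ̇'−θ̇)/dt = (-0.343655836−-0.327553402)/0.049264 = -0.326860
  sinθ=0.079496, cosθ=0.996835
  F = (M+m)·ẍ + m·l·cosθ·θ̈ − m·l·sinθ·θ̇² = 2.367278 + -0.038509 − 0.001008 = 2.327761
step 4→5:
  ẍ = (ẋ'−ẋ)/dt = (0.338569703−0.081291301)/0.049264 = 5.222442
  θ̈ = (θ̇'−θ̇)/dt = (-0.576242998−-0.343655836)/0.049264 = -4.721240
  sinθ=0.063401, cosθ=0.997988
  F = (M+m)·ẍ + m·l·cosθ·θ̈ − m·l·sinθ·θ̇² = 11.227682 + -0.556879 − 0.000885 = 10.669918
step 5→6:
  ẍ = (ẋ'−ẋ)/dt = (0.687101892−0.338569703)/0.049264 = 7.074785
  θ̈ = (θ̇'−θ̇)/dt = (-0.911241440−-0.576242998)/0.049264 = -6.800066
  sinθ=0.046497, cosθ=0.998918
  F = (M+m)·ẍ + m·l·cosθ·θ̈ − m·l·sinθ·θ̇² = 15.210016 + -0.802828 − 0.001825 = 14.405363
step 6→7:
  ẍ = (ẋ'−ẋ)/dt = (0.326959465−0.687101892)/0.049264 = -7.310459
  θ̈ = (θ̇'−θ̇)/dt = (-0.531850238−-0.911241440)/0.049264 = 7.701185
  sinθ=0.018125, cosθ=0.999836
  F = (M+m)·ẍ + m·l·cosθ·θ̈ − m·l·sinθ·θ̇² = -15.716689 + 0.910051 − 0.001779 = -14.808417

F_0 = 0.009128 N
F_1 = -6.860935 N
F_2 = -5.823013 N
F_3 = 2.327761 N
F_4 = 10.669918 N
F_5 = 14.405363 N
F_6 = -14.808417 N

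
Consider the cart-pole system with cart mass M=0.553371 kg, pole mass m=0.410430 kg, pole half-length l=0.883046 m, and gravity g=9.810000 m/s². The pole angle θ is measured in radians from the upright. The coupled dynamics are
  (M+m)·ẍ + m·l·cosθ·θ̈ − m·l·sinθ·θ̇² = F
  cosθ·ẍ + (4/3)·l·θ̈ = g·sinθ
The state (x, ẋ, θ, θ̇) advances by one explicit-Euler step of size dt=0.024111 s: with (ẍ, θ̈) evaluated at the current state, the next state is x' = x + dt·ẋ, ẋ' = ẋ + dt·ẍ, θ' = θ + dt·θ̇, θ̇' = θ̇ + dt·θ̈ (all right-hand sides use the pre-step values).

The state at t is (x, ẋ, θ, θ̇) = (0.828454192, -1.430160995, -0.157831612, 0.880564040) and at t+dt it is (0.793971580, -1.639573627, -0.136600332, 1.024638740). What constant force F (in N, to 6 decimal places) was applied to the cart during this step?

F = -6.188020 N

ẍ = (ẋ'−ẋ)/dt = (-1.639573627−-1.430160995)/0.024111 = -8.685357
θ̈ = (θ̇'−θ̇)/dt = (1.024638740−0.880564040)/0.024111 = 5.975476
sinθ=-0.157177, cosθ=0.987570
F = (M+m)·ẍ + m·l·cosθ·θ̈ − m·l·sinθ·θ̇² = -8.370955 + 2.138765 − -0.044171 = -6.188020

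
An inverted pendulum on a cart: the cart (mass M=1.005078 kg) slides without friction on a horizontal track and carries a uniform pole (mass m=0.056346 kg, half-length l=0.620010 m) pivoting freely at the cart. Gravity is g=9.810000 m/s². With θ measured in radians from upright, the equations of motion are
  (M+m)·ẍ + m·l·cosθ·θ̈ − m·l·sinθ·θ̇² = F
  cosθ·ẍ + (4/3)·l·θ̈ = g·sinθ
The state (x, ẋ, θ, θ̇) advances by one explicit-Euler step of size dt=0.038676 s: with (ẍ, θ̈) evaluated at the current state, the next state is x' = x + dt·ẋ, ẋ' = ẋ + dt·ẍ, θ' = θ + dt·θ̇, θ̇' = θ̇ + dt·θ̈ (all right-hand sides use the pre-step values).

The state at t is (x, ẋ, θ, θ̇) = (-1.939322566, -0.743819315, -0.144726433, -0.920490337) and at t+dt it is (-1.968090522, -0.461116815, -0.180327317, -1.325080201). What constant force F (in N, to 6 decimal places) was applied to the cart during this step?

F = 7.401120 N

ẍ = (ẋ'−ẋ)/dt = (-0.461116815−-0.743819315)/0.038676 = 7.309507
θ̈ = (θ̇'−θ̇)/dt = (-1.325080201−-0.920490337)/0.038676 = -10.461006
sinθ=-0.144222, cosθ=0.989545
F = (M+m)·ẍ + m·l·cosθ·θ̈ − m·l·sinθ·θ̇² = 7.758486 + -0.361635 − -0.004269 = 7.401120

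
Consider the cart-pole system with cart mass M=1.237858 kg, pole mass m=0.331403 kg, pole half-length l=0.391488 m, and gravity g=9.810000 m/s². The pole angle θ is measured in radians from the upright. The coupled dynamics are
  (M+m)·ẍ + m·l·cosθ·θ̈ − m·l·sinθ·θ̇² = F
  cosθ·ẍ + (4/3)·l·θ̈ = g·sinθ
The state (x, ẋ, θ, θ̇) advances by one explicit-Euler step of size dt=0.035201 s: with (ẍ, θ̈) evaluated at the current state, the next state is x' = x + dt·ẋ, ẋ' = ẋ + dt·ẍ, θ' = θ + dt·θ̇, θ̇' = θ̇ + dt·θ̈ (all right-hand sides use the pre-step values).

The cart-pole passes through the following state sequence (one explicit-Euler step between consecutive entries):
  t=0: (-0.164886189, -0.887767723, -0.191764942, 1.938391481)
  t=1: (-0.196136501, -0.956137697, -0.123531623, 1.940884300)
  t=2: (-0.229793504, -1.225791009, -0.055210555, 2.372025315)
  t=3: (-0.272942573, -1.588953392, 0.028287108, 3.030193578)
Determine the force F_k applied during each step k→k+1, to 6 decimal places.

F_0 = -2.946005 N
F_1 = -10.383980 N
F_2 = -13.727387 N

step 0→1:
  ẍ = (ẋ'−ẋ)/dt = (-0.956137697−-0.887767723)/0.035201 = -1.942274
  θ̈ = (θ̇'−θ̇)/dt = (1.940884300−1.938391481)/0.035201 = 0.070817
  sinθ=-0.190592, cosθ=0.981669
  F = (M+m)·ẍ + m·l·cosθ·θ̈ − m·l·sinθ·θ̇² = -3.047934 + 0.009019 − -0.092910 = -2.946005
step 1→2:
  ẍ = (ẋ'−ẋ)/dt = (-1.225791009−-0.956137697)/0.035201 = -7.660388
  θ̈ = (θ̇'−θ̇)/dt = (2.372025315−1.940884300)/0.035201 = 12.247976
  sinθ=-0.123218, cosθ=0.992380
  F = (M+m)·ẍ + m·l·cosθ·θ̈ − m·l·sinθ·θ̇² = -12.021148 + 1.576947 − -0.060221 = -10.383980
step 2→3:
  ẍ = (ẋ'−ẋ)/dt = (-1.588953392−-1.225791009)/0.035201 = -10.316820
  θ̈ = (θ̇'−θ̇)/dt = (3.030193578−2.372025315)/0.035201 = 18.697431
  sinθ=-0.055183, cosθ=0.998476
  F = (M+m)·ẍ + m·l·cosθ·θ̈ − m·l·sinθ·θ̇² = -16.189783 + 2.422114 − -0.040282 = -13.727387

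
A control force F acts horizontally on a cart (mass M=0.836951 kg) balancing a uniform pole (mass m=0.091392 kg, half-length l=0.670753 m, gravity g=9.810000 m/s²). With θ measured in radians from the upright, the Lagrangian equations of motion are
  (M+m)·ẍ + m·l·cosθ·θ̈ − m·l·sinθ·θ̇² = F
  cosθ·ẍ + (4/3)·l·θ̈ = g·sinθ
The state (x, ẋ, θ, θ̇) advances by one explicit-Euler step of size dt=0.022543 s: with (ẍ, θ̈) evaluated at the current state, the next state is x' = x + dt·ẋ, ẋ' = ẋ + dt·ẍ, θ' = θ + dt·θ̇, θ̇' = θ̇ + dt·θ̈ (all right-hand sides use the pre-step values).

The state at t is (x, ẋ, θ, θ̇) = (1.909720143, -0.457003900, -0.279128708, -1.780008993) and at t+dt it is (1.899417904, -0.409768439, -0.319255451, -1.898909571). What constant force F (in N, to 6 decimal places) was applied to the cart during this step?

F = 1.687903 N

ẍ = (ẋ'−ẋ)/dt = (-0.409768439−-0.457003900)/0.022543 = 2.095349
θ̈ = (θ̇'−θ̇)/dt = (-1.898909571−-1.780008993)/0.022543 = -5.274390
sinθ=-0.275518, cosθ=0.961296
F = (M+m)·ẍ + m·l·cosθ·θ̈ − m·l·sinθ·θ̇² = 1.945203 + -0.310814 − -0.053514 = 1.687903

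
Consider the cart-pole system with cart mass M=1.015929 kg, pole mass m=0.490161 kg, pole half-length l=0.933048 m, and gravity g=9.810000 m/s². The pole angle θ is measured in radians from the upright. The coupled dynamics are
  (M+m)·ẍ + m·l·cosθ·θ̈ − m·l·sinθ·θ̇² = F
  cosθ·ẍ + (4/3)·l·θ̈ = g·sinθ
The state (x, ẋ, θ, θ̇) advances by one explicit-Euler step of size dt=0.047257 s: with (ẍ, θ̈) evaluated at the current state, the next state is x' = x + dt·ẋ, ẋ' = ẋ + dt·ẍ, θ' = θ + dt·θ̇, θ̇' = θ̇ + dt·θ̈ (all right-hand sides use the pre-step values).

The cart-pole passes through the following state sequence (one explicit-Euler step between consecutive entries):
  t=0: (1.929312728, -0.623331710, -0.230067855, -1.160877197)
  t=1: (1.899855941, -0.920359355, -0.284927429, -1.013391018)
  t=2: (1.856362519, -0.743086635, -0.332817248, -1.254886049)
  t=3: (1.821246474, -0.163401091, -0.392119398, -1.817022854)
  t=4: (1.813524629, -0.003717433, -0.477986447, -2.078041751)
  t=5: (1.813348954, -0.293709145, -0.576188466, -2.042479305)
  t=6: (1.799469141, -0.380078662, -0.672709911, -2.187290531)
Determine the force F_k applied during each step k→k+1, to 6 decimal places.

F_0 = -7.936047 N
F_1 = 3.538825 N
F_2 = 13.568270 N
F_3 = 3.331814 N
F_4 = -8.028049 N
F_5 = -2.888306 N

step 0→1:
  ẍ = (ẋ'−ẋ)/dt = (-0.920359355−-0.623331710)/0.047257 = -6.285368
  θ̈ = (θ̇'−θ̇)/dt = (-1.013391018−-1.160877197)/0.047257 = 3.120938
  sinθ=-0.228044, cosθ=0.973651
  F = (M+m)·ẍ + m·l·cosθ·θ̈ − m·l·sinθ·θ̇² = -9.466330 + 1.389732 − -0.140551 = -7.936047
step 1→2:
  ẍ = (ẋ'−ẋ)/dt = (-0.743086635−-0.920359355)/0.047257 = 3.751248
  θ̈ = (θ̇'−θ̇)/dt = (-1.254886049−-1.013391018)/0.047257 = -5.110249
  sinθ=-0.281088, cosθ=0.959682
  F = (M+m)·ẍ + m·l·cosθ·θ̈ − m·l·sinθ·θ̇² = 5.649717 + -2.242912 − -0.132020 = 3.538825
step 2→3:
  ẍ = (ẋ'−ẋ)/dt = (-0.163401091−-0.743086635)/0.047257 = 12.266660
  θ̈ = (θ̇'−θ̇)/dt = (-1.817022854−-1.254886049)/0.047257 = -11.895313
  sinθ=-0.326707, cosθ=0.945126
  F = (M+m)·ẍ + m·l·cosθ·θ̈ − m·l·sinθ·θ̇² = 18.474694 + -5.141717 − -0.235293 = 13.568270
step 3→4:
  ẍ = (ẋ'−ẋ)/dt = (-0.003717433−-0.163401091)/0.047257 = 3.379048
  θ̈ = (θ̇'−θ̇)/dt = (-2.078041751−-1.817022854)/0.047257 = -5.523391
  sinθ=-0.382148, cosθ=0.924101
  F = (M+m)·ẍ + m·l·cosθ·θ̈ − m·l·sinθ·θ̇² = 5.089150 + -2.334361 − -0.577025 = 3.331814
step 4→5:
  ẍ = (ẋ'−ẋ)/dt = (-0.293709145−-0.003717433)/0.047257 = -6.136482
  θ̈ = (θ̇'−θ̇)/dt = (-2.042479305−-2.078041751)/0.047257 = 0.752533
  sinθ=-0.459992, cosθ=0.887923
  F = (M+m)·ẍ + m·l·cosθ·θ̈ − m·l·sinθ·θ̇² = -9.242094 + 0.305593 − -0.908452 = -8.028049
step 5→6:
  ẍ = (ẋ'−ẋ)/dt = (-0.380078662−-0.293709145)/0.047257 = -1.827656
  θ̈ = (θ̇'−θ̇)/dt = (-2.187290531−-2.042479305)/0.047257 = -3.064334
  sinθ=-0.544832, cosθ=0.838545
  F = (M+m)·ẍ + m·l·cosθ·θ̈ − m·l·sinθ·θ̇² = -2.752614 + -1.175183 − -1.039490 = -2.888306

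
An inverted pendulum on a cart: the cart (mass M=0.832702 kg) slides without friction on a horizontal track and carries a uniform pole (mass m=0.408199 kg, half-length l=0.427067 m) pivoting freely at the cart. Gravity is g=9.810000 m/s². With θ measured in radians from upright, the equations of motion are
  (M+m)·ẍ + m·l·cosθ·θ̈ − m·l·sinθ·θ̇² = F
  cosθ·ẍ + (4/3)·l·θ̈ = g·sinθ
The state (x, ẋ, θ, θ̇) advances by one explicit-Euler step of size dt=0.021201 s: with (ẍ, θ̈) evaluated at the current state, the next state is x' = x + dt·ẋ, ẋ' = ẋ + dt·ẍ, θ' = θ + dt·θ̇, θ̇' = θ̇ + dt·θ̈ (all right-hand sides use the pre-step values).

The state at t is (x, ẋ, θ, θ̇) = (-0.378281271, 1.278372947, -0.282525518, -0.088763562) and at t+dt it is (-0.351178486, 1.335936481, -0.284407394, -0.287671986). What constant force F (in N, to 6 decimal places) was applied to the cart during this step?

ẍ = (ẋ'−ẋ)/dt = (1.335936481−1.278372947)/0.021201 = 2.715133
θ̈ = (θ̇'−θ̇)/dt = (-0.287671986−-0.088763562)/0.021201 = -9.382030
sinθ=-0.278782, cosθ=0.960354
F = (M+m)·ẍ + m·l·cosθ·θ̈ − m·l·sinθ·θ̇² = 3.369211 + -1.570711 − -0.000383 = 1.798883

F = 1.798883 N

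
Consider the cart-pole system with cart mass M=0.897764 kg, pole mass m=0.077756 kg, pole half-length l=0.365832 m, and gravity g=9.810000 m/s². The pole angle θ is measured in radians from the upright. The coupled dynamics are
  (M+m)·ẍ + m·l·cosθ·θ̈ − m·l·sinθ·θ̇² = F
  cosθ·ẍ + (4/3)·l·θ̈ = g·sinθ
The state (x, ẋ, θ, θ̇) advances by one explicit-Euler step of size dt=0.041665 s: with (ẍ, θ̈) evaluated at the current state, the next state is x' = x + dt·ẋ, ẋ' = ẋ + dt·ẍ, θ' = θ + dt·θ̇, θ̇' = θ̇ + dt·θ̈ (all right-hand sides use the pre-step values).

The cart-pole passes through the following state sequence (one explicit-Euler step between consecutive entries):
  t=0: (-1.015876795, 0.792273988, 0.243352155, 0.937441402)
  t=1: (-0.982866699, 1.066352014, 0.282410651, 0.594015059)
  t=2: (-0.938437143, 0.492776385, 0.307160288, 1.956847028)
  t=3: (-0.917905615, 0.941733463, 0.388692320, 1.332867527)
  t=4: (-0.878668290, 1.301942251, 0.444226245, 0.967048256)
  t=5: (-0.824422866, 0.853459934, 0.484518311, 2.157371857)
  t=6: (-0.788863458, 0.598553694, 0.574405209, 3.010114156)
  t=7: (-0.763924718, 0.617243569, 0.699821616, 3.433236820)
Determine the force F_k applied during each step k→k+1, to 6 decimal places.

F_0 = 6.183523 N
F_1 = -12.538584 N
F_2 = 10.072619 N
F_3 = 8.183444 N
F_4 = -9.778149 N
F_5 = -5.514716 N
F_6 = 0.540070 N

step 0→1:
  ẍ = (ẋ'−ẋ)/dt = (1.066352014−0.792273988)/0.041665 = 6.578136
  θ̈ = (θ̇'−θ̇)/dt = (0.594015059−0.937441402)/0.041665 = -8.242562
  sinθ=0.240957, cosθ=0.970536
  F = (M+m)·ẍ + m·l·cosθ·θ̈ − m·l·sinθ·θ̇² = 6.417103 + -0.227557 − 0.006023 = 6.183523
step 1→2:
  ẍ = (ẋ'−ẋ)/dt = (0.492776385−1.066352014)/0.041665 = -13.766366
  θ̈ = (θ̇'−θ̇)/dt = (1.956847028−0.594015059)/0.041665 = 32.709276
  sinθ=0.278672, cosθ=0.960386
  F = (M+m)·ẍ + m·l·cosθ·θ̈ − m·l·sinθ·θ̇² = -13.429365 + 0.893578 − 0.002797 = -12.538584
step 2→3:
  ẍ = (ẋ'−ẋ)/dt = (0.941733463−0.492776385)/0.041665 = 10.775401
  θ̈ = (θ̇'−θ̇)/dt = (1.332867527−1.956847028)/0.041665 = -14.976107
  sinθ=0.302353, cosθ=0.953196
  F = (M+m)·ẍ + m·l·cosθ·θ̈ − m·l·sinθ·θ̇² = 10.511619 + -0.406066 − 0.032934 = 10.072619
step 3→4:
  ẍ = (ẋ'−ẋ)/dt = (1.301942251−0.941733463)/0.041665 = 8.645357
  θ̈ = (θ̇'−θ̇)/dt = (0.967048256−1.332867527)/0.041665 = -8.780014
  sinθ=0.378979, cosθ=0.925405
  F = (M+m)·ẍ + m·l·cosθ·θ̈ − m·l·sinθ·θ̇² = 8.433718 + -0.231123 − 0.019152 = 8.183444
step 4→5:
  ẍ = (ẋ'−ẋ)/dt = (0.853459934−1.301942251)/0.041665 = -10.764006
  θ̈ = (θ̇'−θ̇)/dt = (2.157371857−0.967048256)/0.041665 = 28.568909
  sinθ=0.429759, cosθ=0.902943
  F = (M+m)·ẍ + m·l·cosθ·θ̈ − m·l·sinθ·θ̇² = -10.500503 + 0.733787 − 0.011432 = -9.778149
step 5→6:
  ẍ = (ẋ'−ẋ)/dt = (0.598553694−0.853459934)/0.041665 = -6.117994
  θ̈ = (θ̇'−θ̇)/dt = (3.010114156−2.157371857)/0.041665 = 20.466634
  sinθ=0.465782, cosθ=0.884899
  F = (M+m)·ẍ + m·l·cosθ·θ̈ − m·l·sinθ·θ̇² = -5.968226 + 0.515176 − 0.061666 = -5.514716
step 6→7:
  ẍ = (ẋ'−ẋ)/dt = (0.617243569−0.598553694)/0.041665 = 0.448575
  θ̈ = (θ̇'−θ̇)/dt = (3.433236820−3.010114156)/0.041665 = 10.155350
  sinθ=0.543336, cosθ=0.839516
  F = (M+m)·ẍ + m·l·cosθ·θ̈ − m·l·sinθ·θ̇² = 0.437594 + 0.242515 − 0.140039 = 0.540070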